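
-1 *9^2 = -81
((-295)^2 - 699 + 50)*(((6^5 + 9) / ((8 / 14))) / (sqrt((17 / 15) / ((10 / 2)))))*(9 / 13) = 52954426350*sqrt(51) / 221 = 1711177582.59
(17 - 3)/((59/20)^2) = 5600/3481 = 1.61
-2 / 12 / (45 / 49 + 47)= -49 / 14088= -0.00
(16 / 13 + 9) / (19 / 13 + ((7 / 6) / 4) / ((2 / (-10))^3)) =-3192 / 10919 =-0.29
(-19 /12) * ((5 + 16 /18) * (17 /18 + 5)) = -107749 /1944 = -55.43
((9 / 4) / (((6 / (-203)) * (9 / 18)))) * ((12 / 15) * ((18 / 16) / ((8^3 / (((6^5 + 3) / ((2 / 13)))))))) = -554277087 / 40960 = -13532.16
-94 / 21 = -4.48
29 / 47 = 0.62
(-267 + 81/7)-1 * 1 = -1795/7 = -256.43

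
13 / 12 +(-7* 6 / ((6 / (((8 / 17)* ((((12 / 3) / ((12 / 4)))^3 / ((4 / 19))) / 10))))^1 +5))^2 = 9105620677 / 1182067500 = 7.70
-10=-10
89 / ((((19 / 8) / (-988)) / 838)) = -31026112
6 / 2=3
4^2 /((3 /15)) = 80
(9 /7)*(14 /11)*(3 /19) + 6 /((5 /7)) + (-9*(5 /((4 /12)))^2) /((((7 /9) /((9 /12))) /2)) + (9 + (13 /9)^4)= -372752366083 /95987430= -3883.35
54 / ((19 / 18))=972 / 19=51.16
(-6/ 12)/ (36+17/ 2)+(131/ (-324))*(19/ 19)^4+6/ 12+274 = 7903499/ 28836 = 274.08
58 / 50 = 29 / 25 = 1.16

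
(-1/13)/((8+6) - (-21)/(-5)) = -5/637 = -0.01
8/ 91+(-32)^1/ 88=-276/ 1001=-0.28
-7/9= -0.78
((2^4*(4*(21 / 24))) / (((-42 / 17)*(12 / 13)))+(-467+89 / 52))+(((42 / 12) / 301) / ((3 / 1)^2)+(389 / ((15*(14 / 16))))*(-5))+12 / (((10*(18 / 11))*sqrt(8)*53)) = -29959487 / 46956+11*sqrt(2) / 3180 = -638.03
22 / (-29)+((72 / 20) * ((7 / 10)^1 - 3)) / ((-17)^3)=-0.76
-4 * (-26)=104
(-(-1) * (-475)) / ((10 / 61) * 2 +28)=-28975 / 1728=-16.77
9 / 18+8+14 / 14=19 / 2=9.50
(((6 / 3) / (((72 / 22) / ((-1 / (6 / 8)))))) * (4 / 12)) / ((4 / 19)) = -209 / 162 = -1.29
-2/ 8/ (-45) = 1/ 180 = 0.01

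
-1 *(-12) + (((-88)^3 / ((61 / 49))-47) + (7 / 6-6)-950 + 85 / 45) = -602143067 / 1098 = -548399.88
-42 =-42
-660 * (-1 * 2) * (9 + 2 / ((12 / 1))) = 12100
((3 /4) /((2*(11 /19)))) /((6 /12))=57 /44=1.30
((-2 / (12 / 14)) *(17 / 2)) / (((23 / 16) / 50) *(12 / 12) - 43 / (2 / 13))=47600 / 670731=0.07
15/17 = 0.88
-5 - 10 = -15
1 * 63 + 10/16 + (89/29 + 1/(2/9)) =16517/232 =71.19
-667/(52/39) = -2001/4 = -500.25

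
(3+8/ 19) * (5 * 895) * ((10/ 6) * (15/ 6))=7271875/ 114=63788.38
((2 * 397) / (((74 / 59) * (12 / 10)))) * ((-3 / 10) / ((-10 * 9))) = 23423 / 13320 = 1.76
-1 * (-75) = 75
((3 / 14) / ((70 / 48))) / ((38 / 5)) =18 / 931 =0.02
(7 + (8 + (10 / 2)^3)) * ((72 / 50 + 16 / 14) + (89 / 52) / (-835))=3922053 / 10855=361.31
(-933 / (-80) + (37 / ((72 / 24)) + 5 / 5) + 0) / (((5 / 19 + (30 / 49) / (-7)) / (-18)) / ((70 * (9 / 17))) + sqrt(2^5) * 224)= 28765557195291 / 7015482620501820370060 + 24463983584677408128 * sqrt(2) / 1753870655125455092515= 0.02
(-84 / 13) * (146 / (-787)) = 12264 / 10231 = 1.20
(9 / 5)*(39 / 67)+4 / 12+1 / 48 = 22543 / 16080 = 1.40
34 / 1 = 34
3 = 3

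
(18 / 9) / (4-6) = -1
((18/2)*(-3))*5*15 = -2025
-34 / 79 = -0.43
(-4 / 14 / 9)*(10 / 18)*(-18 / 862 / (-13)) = -10 / 352989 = -0.00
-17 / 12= -1.42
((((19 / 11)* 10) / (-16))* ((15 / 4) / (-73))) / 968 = 1425 / 24873728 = 0.00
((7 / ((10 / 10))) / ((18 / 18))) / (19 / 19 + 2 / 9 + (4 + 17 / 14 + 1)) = 0.94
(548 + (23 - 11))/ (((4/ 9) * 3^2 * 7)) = 20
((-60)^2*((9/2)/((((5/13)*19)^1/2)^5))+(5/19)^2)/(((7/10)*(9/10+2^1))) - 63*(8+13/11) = -15652044301043/27645645335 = -566.17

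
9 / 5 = 1.80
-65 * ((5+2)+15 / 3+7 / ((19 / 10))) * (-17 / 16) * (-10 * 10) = -4116125 / 38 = -108319.08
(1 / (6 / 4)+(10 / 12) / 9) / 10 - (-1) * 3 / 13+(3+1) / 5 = 7769 / 7020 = 1.11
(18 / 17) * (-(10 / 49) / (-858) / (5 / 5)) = 30 / 119119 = 0.00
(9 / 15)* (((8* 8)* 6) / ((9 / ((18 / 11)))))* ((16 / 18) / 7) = 2048 / 385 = 5.32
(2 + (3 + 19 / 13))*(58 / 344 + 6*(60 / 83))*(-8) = -10806936 / 46397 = -232.92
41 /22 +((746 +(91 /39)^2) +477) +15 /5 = 244195 /198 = 1233.31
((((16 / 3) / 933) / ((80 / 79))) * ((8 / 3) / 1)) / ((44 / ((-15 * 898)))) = -141884 / 30789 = -4.61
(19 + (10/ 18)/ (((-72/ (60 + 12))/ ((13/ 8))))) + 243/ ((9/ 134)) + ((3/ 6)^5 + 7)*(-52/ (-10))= 528863/ 144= 3672.66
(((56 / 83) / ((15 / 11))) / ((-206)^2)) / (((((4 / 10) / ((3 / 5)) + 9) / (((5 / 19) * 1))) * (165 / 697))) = 9758 / 7277720955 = 0.00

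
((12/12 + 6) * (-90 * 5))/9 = -350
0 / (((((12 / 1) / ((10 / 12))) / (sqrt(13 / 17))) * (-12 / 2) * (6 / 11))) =0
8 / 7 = 1.14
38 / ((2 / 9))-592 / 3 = -79 / 3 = -26.33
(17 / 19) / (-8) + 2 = 287 / 152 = 1.89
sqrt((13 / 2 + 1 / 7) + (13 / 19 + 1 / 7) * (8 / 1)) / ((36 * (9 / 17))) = 17 * sqrt(938182) / 86184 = 0.19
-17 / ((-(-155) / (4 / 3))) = -68 / 465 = -0.15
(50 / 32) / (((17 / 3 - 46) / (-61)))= 4575 / 1936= 2.36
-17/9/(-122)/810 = 17/889380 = 0.00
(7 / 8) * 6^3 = 189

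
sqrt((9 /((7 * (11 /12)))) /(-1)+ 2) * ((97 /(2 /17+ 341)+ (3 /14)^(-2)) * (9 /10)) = 76763 * sqrt(3542) /297682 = 15.35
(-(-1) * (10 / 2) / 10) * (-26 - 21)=-47 / 2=-23.50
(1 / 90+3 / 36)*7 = 119 / 180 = 0.66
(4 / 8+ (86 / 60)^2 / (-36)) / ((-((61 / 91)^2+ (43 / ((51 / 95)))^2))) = -34344942359 / 497507718765600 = -0.00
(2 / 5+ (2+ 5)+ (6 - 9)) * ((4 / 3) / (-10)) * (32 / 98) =-704 / 3675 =-0.19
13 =13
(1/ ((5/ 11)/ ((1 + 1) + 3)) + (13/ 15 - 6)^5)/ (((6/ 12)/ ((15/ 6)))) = -2698431032/ 151875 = -17767.45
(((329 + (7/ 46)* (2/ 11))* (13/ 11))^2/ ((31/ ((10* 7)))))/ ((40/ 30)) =61482552473160/ 240097759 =256073.00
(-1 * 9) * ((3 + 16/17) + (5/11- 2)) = -4032/187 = -21.56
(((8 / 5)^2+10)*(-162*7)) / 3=-118692 / 25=-4747.68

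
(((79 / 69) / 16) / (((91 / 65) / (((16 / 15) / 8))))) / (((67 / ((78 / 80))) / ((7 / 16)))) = 1027 / 23669760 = 0.00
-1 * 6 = -6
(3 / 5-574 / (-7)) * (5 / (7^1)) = 59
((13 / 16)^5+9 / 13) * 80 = 71319965 / 851968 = 83.71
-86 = -86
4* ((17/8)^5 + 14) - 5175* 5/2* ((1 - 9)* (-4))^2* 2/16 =-1655770.68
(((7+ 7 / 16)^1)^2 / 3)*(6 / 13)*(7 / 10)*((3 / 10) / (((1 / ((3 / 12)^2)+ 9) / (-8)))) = -297381 / 520000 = -0.57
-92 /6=-46 /3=-15.33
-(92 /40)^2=-529 /100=-5.29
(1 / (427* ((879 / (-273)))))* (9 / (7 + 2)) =-13 / 17873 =-0.00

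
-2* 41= -82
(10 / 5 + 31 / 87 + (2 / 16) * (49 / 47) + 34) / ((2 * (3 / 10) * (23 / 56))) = 41774285 / 282141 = 148.06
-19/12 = -1.58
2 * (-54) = -108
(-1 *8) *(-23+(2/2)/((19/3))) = 182.74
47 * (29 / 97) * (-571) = -778273 / 97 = -8023.43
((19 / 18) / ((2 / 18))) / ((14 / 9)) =171 / 28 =6.11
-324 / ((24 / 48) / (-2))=1296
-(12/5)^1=-12/5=-2.40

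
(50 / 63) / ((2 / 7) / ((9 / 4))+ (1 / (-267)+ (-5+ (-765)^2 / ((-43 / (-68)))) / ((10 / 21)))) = 15308 / 37486017365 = 0.00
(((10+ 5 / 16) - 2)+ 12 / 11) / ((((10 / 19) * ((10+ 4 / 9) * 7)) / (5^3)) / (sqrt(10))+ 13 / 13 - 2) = -151230796875 / 15930146672 - 2327716125 * sqrt(10) / 7965073336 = -10.42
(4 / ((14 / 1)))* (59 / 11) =118 / 77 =1.53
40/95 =8/19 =0.42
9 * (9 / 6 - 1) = 9 / 2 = 4.50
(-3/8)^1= -3/8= -0.38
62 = 62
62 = 62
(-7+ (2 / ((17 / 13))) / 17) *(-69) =137793 / 289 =476.79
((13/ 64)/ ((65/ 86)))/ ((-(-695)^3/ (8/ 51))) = 43/ 342416422500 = 0.00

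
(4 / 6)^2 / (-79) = -4 / 711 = -0.01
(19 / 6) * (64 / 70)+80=8704 / 105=82.90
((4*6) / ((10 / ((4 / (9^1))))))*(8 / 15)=128 / 225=0.57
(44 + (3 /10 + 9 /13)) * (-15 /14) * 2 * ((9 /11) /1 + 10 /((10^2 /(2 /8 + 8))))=-12686481 /80080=-158.42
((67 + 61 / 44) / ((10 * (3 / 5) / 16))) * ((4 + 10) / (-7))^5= -64192 / 11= -5835.64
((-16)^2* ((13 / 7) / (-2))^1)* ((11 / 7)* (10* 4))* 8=-5857280 / 49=-119536.33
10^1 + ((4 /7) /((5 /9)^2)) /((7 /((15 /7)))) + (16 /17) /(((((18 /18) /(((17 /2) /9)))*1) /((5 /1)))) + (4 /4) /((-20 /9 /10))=324481 /30870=10.51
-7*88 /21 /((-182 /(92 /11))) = 368 /273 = 1.35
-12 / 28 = -3 / 7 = -0.43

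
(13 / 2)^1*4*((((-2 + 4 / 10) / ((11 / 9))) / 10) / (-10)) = 468 / 1375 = 0.34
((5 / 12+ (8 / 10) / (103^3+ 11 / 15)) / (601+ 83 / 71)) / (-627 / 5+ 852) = 7273481755 / 7637770949814936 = 0.00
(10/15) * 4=8/3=2.67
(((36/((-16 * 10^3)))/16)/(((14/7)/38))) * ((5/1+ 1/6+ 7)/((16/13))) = -54093/2048000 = -0.03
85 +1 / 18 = 85.06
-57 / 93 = -19 / 31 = -0.61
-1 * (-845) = 845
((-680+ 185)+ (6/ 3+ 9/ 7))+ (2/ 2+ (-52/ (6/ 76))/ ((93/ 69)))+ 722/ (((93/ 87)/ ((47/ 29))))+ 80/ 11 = 877333/ 7161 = 122.52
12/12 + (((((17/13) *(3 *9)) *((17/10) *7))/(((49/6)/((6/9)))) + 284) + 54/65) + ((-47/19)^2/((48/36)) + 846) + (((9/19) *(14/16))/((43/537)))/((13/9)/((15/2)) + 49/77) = 81864940466241/69556079320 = 1176.96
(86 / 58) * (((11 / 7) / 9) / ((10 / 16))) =3784 / 9135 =0.41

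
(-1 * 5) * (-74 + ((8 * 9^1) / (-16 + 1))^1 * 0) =370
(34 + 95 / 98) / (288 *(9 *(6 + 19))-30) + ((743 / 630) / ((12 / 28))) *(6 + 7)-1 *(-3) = 2215082801 / 57127140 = 38.77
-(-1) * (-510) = -510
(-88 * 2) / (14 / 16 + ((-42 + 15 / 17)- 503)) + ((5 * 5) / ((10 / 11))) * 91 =369822277 / 147762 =2502.82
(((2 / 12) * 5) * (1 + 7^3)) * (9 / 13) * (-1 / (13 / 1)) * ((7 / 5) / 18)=-602 / 507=-1.19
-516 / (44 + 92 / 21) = -2709 / 254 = -10.67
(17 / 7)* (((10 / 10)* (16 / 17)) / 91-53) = -81975 / 637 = -128.69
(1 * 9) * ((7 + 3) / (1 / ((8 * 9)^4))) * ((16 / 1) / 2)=19349176320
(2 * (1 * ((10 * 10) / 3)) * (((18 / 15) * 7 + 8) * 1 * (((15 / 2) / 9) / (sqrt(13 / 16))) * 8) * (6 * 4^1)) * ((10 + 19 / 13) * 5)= 1563904000 * sqrt(13) / 507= 11121767.38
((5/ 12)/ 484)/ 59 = 0.00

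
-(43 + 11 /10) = -441 /10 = -44.10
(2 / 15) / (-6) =-1 / 45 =-0.02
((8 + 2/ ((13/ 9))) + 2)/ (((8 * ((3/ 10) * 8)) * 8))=185/ 2496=0.07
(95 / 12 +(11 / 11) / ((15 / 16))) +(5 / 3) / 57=30823 / 3420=9.01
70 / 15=4.67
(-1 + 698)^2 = 485809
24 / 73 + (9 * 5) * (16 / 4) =13164 / 73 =180.33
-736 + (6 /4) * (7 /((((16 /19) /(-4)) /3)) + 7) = -7001 /8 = -875.12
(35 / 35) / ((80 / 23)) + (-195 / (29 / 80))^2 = 19468819343 / 67280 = 289370.09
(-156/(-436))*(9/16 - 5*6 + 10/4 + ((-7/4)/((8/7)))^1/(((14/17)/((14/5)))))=-200577/17440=-11.50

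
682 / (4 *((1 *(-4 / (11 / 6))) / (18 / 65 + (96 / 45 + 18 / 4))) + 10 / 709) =-1433448401 / 2624851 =-546.11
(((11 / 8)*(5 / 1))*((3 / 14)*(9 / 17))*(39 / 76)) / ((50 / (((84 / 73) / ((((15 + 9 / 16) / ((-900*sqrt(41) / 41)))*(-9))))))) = 115830*sqrt(41) / 80239337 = 0.01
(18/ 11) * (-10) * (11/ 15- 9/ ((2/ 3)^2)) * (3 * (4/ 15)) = 14052/ 55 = 255.49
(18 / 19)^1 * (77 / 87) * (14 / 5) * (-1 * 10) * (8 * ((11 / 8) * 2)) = -284592 / 551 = -516.50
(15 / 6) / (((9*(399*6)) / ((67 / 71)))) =335 / 3059532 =0.00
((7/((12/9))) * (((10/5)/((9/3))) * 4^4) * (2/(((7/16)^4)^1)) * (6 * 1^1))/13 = 100663296/4459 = 22575.31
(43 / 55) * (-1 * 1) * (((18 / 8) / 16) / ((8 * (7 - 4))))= -0.00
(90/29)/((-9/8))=-2.76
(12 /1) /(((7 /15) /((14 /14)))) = 180 /7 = 25.71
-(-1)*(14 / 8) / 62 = 7 / 248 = 0.03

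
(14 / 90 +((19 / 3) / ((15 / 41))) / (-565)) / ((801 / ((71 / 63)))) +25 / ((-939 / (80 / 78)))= -0.03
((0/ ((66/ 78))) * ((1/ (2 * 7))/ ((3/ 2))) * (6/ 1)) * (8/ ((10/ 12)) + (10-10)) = 0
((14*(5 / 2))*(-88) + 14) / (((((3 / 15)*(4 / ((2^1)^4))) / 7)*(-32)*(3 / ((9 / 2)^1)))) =160965 / 8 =20120.62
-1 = -1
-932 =-932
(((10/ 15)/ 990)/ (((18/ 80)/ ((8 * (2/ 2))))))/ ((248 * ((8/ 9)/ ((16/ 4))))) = 4/ 9207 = 0.00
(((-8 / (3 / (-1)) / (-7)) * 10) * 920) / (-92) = 800 / 21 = 38.10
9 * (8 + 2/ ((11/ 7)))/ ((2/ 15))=625.91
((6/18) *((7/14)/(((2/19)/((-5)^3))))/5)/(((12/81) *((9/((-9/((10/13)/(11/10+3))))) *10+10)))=-455715/13856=-32.89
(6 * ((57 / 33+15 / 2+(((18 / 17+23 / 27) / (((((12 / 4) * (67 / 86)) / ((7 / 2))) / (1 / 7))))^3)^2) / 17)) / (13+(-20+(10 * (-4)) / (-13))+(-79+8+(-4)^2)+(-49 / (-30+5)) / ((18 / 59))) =-81410667038771227006447863837172250 / 1311698907881070266761248857833884357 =-0.06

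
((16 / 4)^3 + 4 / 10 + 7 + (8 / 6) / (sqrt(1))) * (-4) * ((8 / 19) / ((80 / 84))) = -61096 / 475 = -128.62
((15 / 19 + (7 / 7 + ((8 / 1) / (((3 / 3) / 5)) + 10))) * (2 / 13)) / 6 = 328 / 247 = 1.33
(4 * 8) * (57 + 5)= 1984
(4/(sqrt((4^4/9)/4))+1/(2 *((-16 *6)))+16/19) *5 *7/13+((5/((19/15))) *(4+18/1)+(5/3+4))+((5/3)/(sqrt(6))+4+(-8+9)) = 5 *sqrt(6)/18+1640877/15808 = 104.48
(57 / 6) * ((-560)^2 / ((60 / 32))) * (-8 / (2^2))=-3177813.33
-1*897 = -897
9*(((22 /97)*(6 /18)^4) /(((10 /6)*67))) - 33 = -3216983 /97485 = -33.00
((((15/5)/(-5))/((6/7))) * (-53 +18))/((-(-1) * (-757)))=-49/1514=-0.03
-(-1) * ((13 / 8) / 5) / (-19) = -13 / 760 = -0.02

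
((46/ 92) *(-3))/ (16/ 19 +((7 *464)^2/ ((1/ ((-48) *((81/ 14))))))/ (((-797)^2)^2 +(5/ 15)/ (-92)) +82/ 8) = -4231808087966290/ 31272622379011099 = -0.14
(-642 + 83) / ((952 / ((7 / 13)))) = -43 / 136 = -0.32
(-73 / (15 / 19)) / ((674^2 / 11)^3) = -1846097 / 1406211477311048640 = -0.00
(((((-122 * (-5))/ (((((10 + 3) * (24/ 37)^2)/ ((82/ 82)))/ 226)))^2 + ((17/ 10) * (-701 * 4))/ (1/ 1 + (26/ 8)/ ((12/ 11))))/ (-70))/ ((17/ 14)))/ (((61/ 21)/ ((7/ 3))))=-104174660687927340763/ 17352570643200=-6003413.72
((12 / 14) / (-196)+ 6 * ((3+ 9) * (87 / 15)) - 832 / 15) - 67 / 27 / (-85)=570170933 / 1574370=362.16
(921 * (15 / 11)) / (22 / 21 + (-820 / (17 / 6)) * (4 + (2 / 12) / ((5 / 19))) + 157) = -4931955 / 4645223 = -1.06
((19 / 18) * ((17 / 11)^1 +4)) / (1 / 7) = 8113 / 198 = 40.97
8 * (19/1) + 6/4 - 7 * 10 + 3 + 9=191/2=95.50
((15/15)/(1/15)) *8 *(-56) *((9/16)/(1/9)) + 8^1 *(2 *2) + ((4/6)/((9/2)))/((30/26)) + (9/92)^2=-116507672027/3427920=-33987.86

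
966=966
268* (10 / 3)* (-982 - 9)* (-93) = 82332280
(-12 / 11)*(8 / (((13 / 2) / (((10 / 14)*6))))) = -5760 / 1001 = -5.75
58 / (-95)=-58 / 95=-0.61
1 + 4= 5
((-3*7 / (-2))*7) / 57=49 / 38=1.29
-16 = -16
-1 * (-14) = 14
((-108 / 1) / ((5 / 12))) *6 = -7776 / 5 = -1555.20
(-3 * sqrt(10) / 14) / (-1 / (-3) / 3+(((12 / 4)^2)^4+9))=-27 * sqrt(10) / 827834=-0.00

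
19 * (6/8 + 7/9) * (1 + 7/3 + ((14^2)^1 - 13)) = 584155/108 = 5408.84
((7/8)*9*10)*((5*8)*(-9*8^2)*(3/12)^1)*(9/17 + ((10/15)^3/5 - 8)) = 57150240/17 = 3361778.82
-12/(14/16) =-13.71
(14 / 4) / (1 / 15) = 52.50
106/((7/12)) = 1272/7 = 181.71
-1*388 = -388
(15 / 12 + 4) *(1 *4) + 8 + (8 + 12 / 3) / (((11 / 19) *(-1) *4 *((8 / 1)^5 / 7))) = 10452593 / 360448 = 29.00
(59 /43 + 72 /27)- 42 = -4897 /129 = -37.96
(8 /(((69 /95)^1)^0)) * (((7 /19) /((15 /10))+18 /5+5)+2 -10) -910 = -257422 /285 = -903.24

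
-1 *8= -8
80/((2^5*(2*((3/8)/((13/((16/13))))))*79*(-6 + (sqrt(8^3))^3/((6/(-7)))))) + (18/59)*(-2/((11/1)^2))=-18703987725249/3709115443383856- 757120*sqrt(2)/32472295169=-0.01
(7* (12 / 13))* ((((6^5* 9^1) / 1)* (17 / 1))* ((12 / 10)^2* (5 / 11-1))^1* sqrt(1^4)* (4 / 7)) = -3450377.60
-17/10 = -1.70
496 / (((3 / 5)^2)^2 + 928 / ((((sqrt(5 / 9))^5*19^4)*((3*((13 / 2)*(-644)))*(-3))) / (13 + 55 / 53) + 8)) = 202456031203555018282958510000 / 52899801282134562581216901- 8057696086132420000000000*sqrt(5) / 52899801282134562581216901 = 3826.82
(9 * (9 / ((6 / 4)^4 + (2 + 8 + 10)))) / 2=648 / 401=1.62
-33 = -33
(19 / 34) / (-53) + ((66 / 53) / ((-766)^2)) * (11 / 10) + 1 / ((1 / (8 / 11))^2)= 165801856501 / 319843629380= 0.52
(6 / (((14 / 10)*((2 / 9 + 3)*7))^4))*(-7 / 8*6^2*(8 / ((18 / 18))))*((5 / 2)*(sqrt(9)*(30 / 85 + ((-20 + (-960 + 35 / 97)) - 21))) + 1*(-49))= 11.48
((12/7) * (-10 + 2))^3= -884736/343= -2579.41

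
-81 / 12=-27 / 4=-6.75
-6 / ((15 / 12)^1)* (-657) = 15768 / 5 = 3153.60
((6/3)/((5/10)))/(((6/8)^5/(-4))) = -16384/243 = -67.42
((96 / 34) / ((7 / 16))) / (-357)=-256 / 14161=-0.02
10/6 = 5/3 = 1.67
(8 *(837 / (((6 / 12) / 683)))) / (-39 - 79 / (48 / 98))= -219521664 / 4807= -45667.08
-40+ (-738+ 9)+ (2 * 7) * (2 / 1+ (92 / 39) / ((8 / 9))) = -9150 / 13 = -703.85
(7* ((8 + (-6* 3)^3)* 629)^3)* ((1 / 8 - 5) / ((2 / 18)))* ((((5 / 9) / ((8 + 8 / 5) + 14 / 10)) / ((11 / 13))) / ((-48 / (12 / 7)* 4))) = -973607765727845713920 / 121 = -8046345171304510032.40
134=134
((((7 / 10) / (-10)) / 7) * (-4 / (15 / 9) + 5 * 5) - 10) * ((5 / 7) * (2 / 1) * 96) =-245424 / 175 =-1402.42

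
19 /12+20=259 /12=21.58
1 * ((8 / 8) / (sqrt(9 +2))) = sqrt(11) / 11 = 0.30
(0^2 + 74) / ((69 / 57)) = 1406 / 23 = 61.13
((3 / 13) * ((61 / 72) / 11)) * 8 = 61 / 429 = 0.14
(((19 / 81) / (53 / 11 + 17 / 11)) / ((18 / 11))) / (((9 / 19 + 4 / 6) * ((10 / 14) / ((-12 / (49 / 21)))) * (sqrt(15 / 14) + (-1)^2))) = 87362 / 43875 - 43681 * sqrt(210) / 307125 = -0.07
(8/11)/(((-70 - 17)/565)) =-4520/957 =-4.72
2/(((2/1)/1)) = 1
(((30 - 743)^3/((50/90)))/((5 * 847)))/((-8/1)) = 19257.40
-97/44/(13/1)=-97/572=-0.17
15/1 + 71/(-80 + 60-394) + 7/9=6461/414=15.61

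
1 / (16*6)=1 / 96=0.01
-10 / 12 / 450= -1 / 540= -0.00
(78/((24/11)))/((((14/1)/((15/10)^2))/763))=140283/32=4383.84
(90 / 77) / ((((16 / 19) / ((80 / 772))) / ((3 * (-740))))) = -4745250 / 14861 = -319.31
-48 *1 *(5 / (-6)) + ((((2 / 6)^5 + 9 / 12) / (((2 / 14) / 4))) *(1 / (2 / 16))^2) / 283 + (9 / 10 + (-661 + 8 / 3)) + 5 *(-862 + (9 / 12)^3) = -108281990173 / 22006080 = -4920.55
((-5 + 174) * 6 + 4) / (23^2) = 1018 / 529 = 1.92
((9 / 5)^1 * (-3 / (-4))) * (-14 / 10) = -189 / 100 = -1.89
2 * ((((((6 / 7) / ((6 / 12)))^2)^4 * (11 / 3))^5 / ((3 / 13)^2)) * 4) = 1463326293699687198537677866174045508958941085696 / 6366805760909027985741435139224001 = 229836804930383.04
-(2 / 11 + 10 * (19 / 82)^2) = -26579 / 36982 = -0.72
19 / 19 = 1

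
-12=-12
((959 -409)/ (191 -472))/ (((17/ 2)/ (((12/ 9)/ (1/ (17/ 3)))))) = -4400/ 2529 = -1.74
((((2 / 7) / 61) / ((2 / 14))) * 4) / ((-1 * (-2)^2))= -2 / 61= -0.03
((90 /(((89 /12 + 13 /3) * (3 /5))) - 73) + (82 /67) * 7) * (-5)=813495 /3149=258.33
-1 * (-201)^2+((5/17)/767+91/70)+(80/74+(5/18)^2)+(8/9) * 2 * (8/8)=-31572400028587/781557660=-40396.76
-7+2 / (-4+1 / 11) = -323 / 43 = -7.51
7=7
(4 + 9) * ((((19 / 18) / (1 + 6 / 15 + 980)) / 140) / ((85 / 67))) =16549 / 210215880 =0.00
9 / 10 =0.90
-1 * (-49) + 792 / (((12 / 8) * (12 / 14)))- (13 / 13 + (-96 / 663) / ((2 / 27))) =665.95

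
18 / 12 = 3 / 2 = 1.50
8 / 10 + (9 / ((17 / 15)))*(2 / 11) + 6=7708 / 935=8.24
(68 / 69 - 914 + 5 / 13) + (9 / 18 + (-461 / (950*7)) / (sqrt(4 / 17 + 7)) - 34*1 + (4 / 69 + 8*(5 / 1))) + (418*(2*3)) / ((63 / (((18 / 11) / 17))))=-64205201 / 71162 - 461*sqrt(2091) / 817950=-902.27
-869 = -869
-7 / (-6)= 1.17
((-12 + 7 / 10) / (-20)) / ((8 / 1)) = 113 / 1600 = 0.07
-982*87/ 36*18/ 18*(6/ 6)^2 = -14239/ 6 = -2373.17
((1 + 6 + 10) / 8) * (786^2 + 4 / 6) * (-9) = -47261445 / 4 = -11815361.25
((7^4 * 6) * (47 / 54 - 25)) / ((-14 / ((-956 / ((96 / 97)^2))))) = -1005032035679 / 41472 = -24233990.06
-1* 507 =-507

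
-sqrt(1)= -1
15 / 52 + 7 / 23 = 0.59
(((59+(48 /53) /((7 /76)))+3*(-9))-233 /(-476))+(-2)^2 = 1168621 /25228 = 46.32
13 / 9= 1.44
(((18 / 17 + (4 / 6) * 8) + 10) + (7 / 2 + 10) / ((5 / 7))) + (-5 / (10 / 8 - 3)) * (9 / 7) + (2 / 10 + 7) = 1153679 / 24990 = 46.17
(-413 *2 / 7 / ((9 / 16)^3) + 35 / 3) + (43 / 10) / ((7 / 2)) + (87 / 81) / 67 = -1111332281 / 1709505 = -650.09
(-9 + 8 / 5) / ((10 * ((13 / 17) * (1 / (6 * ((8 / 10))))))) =-7548 / 1625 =-4.64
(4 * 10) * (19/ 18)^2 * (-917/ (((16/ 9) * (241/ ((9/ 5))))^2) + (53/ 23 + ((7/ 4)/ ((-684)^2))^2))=267628990466769761279/ 2624364390998661120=101.98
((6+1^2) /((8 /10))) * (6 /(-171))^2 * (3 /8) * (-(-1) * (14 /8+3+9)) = 0.06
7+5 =12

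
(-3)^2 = 9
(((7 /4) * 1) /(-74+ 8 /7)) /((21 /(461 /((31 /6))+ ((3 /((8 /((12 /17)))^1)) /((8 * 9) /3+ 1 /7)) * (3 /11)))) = -81589039 /799429488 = -0.10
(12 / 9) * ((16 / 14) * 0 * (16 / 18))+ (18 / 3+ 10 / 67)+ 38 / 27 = 13670 / 1809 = 7.56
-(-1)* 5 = 5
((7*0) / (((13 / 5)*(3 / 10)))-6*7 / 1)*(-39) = 1638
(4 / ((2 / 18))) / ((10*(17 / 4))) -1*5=-353 / 85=-4.15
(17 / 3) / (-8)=-17 / 24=-0.71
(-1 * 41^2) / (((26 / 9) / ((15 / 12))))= -75645 / 104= -727.36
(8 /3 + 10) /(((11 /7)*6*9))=133 /891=0.15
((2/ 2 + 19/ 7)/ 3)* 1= 26/ 21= 1.24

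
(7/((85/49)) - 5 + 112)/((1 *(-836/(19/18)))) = -143/1020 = -0.14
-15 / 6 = -5 / 2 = -2.50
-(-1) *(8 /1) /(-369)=-0.02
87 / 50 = 1.74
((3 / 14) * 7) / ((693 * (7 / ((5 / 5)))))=1 / 3234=0.00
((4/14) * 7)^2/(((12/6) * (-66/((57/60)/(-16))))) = 19/10560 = 0.00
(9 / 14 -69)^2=915849 / 196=4672.70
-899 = -899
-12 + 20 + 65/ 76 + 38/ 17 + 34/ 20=82627/ 6460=12.79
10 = 10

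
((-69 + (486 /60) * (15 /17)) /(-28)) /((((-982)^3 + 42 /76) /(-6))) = 119871 /8564362018394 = 0.00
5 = 5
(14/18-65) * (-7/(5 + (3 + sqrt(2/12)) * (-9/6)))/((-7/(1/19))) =2312/171 + 1156 * sqrt(6)/171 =30.08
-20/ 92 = -5/ 23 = -0.22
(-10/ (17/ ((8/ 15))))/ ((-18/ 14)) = 112/ 459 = 0.24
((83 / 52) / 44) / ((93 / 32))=166 / 13299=0.01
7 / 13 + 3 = 46 / 13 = 3.54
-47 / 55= -0.85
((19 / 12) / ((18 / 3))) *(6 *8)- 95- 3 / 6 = -497 / 6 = -82.83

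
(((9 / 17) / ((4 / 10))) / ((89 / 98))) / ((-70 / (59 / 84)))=-177 / 12104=-0.01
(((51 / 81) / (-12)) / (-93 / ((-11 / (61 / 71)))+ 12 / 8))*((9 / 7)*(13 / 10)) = -13277 / 1326780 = -0.01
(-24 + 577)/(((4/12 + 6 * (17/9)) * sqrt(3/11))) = 79 * sqrt(33)/5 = 90.76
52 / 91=4 / 7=0.57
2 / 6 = 1 / 3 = 0.33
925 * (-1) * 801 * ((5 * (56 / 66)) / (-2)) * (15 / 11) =259323750 / 121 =2143171.49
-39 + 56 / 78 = -1493 / 39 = -38.28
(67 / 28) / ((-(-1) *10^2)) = 67 / 2800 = 0.02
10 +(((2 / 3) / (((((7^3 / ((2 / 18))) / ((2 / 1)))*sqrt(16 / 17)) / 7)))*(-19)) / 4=10 - 19*sqrt(17) / 5292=9.99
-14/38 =-7/19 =-0.37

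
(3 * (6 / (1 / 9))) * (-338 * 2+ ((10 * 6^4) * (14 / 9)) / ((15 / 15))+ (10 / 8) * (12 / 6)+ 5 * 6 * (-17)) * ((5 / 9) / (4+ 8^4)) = 341577 / 820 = 416.56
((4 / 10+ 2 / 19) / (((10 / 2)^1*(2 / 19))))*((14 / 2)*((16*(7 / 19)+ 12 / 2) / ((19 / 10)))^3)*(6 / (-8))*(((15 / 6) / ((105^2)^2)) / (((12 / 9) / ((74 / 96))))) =-53387189 / 3630765866175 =-0.00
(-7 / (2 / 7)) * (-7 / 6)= 343 / 12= 28.58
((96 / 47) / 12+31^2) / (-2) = -45175 / 94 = -480.59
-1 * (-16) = 16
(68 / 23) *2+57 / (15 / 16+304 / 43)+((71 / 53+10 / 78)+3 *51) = 43868658359 / 261903369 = 167.50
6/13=0.46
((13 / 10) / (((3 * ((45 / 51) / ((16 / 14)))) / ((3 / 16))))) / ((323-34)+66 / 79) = 17459 / 48083700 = 0.00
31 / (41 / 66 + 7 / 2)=1023 / 136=7.52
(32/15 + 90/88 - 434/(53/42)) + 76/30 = -2366293/6996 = -338.24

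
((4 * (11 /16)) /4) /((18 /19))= 209 /288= 0.73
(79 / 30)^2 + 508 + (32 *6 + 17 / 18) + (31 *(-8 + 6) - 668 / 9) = 571.66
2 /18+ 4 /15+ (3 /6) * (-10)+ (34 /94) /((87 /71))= -265399 /61335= -4.33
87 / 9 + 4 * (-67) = -775 / 3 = -258.33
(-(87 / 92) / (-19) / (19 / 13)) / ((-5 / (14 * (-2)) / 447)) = 3538899 / 41515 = 85.24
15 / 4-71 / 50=233 / 100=2.33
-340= -340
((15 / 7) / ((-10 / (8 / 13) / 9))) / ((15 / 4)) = -144 / 455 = -0.32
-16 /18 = -8 /9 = -0.89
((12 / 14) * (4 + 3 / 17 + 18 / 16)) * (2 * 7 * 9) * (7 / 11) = 364.36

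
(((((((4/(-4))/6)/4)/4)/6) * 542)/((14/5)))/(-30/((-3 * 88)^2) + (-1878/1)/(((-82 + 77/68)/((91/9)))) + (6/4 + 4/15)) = -115588275/81370911566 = -0.00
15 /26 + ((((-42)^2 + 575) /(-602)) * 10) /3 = -290525 /23478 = -12.37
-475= -475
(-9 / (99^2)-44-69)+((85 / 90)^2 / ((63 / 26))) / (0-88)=-1116423503 / 9879408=-113.01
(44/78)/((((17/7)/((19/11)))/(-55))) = -14630/663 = -22.07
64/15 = 4.27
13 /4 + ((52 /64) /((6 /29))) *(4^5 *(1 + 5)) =24131.25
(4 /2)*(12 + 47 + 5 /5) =120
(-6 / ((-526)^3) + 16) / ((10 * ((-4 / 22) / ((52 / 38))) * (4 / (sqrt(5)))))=-166488123373 * sqrt(5) / 55301998880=-6.73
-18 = -18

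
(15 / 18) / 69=0.01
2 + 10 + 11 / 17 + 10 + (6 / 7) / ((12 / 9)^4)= 349091 / 15232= 22.92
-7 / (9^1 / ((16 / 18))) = -56 / 81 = -0.69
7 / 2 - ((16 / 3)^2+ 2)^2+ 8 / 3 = -149153 / 162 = -920.70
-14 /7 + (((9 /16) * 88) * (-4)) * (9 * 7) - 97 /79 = -985701 /79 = -12477.23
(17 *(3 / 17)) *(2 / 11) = 6 / 11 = 0.55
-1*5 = -5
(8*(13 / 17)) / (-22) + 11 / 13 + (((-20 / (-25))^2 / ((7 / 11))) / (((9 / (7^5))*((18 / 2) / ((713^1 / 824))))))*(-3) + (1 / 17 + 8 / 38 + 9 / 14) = -24287486473531 / 44958063150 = -540.23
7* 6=42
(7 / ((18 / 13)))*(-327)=-9919 / 6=-1653.17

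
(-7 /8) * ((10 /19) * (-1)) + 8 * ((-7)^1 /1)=-4221 /76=-55.54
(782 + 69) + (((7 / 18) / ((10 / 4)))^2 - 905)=-109301 / 2025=-53.98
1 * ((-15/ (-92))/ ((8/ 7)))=105/ 736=0.14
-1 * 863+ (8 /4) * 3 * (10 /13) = -11159 /13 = -858.38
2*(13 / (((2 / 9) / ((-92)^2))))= 990288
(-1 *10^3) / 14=-500 / 7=-71.43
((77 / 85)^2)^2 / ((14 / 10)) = 5021863 / 10440125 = 0.48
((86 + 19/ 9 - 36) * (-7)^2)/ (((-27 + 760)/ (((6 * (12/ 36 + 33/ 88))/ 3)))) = 390677/ 79164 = 4.94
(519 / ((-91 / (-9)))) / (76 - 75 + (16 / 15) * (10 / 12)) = 42039 / 1547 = 27.17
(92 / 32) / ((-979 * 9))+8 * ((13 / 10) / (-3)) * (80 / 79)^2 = -1564037303 / 439915608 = -3.56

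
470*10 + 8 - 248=4460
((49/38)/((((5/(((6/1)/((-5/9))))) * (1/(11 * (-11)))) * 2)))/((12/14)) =373527/1900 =196.59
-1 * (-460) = 460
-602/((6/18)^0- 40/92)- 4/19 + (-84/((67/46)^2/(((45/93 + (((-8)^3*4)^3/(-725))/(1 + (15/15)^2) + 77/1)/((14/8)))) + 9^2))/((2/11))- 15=-24485622685293170354875/22546797565038950723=-1085.99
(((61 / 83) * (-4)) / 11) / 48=-61 / 10956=-0.01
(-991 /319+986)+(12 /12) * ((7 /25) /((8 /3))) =62715299 /63800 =983.00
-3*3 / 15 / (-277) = 3 / 1385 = 0.00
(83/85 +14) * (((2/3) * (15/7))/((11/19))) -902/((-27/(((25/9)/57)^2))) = 344462453312/9301181967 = 37.03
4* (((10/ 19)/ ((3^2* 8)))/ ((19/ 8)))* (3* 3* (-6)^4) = 51840/ 361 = 143.60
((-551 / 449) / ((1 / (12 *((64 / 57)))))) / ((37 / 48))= -356352 / 16613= -21.45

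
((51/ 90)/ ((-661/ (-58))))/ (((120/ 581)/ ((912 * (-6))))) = -21768908/ 16525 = -1317.33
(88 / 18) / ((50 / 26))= 572 / 225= 2.54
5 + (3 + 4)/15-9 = -53/15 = -3.53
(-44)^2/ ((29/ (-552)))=-1068672/ 29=-36850.76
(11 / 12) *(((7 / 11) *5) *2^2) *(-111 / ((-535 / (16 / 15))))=4144 / 1605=2.58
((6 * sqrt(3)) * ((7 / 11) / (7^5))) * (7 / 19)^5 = 42 * sqrt(3) / 27237089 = 0.00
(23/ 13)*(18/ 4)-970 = -25013/ 26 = -962.04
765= 765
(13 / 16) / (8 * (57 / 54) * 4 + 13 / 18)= 13 / 552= 0.02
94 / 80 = 47 / 40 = 1.18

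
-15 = -15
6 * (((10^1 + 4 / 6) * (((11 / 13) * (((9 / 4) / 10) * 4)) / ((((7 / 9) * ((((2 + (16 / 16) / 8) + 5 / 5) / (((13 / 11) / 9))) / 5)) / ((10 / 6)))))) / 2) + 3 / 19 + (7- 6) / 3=22868 / 1995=11.46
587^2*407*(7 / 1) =981677081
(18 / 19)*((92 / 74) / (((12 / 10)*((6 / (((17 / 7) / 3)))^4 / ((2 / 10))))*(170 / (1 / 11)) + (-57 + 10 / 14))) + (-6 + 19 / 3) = 0.33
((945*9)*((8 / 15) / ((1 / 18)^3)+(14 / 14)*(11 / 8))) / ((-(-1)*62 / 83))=17573189193 / 496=35429816.92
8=8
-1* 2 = -2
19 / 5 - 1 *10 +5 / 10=-57 / 10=-5.70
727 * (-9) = -6543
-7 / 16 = -0.44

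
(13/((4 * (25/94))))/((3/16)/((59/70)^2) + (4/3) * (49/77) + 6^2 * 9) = 140374806/3734663875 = 0.04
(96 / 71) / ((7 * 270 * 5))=16 / 111825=0.00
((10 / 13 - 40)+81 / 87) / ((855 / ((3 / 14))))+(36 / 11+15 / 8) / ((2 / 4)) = 113463479 / 11031020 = 10.29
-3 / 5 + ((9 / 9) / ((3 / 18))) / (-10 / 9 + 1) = -273 / 5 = -54.60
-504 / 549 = -56 / 61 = -0.92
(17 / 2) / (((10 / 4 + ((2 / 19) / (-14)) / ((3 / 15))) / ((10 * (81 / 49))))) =52326 / 917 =57.06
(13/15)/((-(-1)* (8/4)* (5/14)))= 91/75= 1.21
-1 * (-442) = 442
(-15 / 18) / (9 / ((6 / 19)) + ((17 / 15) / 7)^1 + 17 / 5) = -0.03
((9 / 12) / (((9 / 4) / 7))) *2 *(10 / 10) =14 / 3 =4.67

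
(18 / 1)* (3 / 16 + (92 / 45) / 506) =1517 / 440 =3.45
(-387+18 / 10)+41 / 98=-188543 / 490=-384.78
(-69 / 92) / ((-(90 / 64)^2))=256 / 675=0.38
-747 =-747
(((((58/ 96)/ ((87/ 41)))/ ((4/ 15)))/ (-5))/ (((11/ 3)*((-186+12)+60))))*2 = 0.00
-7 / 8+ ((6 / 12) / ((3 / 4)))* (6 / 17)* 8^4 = 130953 / 136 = 962.89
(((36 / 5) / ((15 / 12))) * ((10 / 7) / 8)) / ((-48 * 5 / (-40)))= 6 / 35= 0.17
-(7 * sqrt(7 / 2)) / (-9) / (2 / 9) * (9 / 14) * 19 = 171 * sqrt(14) / 8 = 79.98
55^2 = 3025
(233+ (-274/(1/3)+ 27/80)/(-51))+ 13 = 356471/1360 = 262.11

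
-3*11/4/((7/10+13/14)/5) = -1925/76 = -25.33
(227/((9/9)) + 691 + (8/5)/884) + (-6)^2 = 1054172/1105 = 954.00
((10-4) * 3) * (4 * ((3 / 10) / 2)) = 10.80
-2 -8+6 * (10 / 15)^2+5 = -7 / 3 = -2.33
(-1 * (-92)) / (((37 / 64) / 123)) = 724224 / 37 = 19573.62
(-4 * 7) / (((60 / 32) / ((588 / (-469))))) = 6272 / 335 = 18.72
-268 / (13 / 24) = -6432 / 13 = -494.77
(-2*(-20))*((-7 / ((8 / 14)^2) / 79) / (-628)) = 1715 / 99224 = 0.02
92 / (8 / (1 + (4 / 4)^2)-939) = -92 / 935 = -0.10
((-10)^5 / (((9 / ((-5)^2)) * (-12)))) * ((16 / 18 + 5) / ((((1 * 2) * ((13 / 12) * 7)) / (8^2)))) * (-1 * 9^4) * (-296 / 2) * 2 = 101658240000000 / 91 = 1117123516483.52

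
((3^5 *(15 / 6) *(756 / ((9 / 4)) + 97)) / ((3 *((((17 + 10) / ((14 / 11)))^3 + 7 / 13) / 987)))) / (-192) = -257262384015 / 5449506512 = -47.21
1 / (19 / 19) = 1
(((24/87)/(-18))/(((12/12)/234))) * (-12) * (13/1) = 16224/29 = 559.45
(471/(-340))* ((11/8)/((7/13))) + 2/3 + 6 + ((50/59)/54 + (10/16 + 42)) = 1388234411/30330720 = 45.77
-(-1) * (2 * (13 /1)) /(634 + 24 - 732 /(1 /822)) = -13 /300523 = -0.00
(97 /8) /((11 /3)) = 291 /88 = 3.31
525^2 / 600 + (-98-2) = 2875 / 8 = 359.38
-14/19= -0.74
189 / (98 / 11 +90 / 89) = 185031 / 9712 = 19.05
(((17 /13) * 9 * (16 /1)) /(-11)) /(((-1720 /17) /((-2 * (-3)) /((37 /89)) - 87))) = -2793474 /227513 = -12.28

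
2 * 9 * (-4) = -72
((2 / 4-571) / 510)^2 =1.25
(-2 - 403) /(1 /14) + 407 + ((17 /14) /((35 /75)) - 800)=-593919 /98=-6060.40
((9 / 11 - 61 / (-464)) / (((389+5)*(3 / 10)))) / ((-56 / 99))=-0.01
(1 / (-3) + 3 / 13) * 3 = -4 / 13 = -0.31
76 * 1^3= 76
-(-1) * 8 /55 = 8 /55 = 0.15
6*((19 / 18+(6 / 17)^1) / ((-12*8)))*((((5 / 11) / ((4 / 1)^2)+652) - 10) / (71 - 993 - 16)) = 48701707 / 808270848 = 0.06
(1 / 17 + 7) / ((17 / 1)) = 120 / 289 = 0.42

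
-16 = -16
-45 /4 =-11.25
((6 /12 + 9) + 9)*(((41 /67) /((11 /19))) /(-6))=-28823 /8844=-3.26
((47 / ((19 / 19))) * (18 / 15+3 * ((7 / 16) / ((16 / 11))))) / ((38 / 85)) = 2150109 / 9728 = 221.02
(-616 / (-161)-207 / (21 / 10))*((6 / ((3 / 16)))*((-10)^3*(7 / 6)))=244064000 / 69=3537159.42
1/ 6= 0.17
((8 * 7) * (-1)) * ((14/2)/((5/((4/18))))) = -17.42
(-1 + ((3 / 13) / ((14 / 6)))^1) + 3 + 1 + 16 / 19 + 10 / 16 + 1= 76989 / 13832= 5.57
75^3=421875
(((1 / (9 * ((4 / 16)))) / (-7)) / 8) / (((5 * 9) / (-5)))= 1 / 1134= 0.00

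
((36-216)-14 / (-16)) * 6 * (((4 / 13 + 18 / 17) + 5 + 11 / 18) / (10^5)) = -39775781 / 530400000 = -0.07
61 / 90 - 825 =-74189 / 90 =-824.32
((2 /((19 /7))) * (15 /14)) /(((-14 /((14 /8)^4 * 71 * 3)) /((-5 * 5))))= 27397125 /9728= 2816.32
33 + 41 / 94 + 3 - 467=-40473 / 94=-430.56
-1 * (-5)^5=3125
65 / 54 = 1.20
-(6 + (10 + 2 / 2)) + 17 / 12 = -187 / 12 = -15.58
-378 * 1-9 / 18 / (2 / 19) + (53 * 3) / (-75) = -384.87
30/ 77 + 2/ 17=664/ 1309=0.51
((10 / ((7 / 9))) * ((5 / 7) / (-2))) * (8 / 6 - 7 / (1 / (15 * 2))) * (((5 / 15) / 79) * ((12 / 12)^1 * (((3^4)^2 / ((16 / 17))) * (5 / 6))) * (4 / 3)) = 31314.66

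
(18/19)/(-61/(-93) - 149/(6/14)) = -837/306584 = -0.00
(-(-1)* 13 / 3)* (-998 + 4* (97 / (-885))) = -11487034 / 2655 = -4326.57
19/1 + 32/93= 1799/93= 19.34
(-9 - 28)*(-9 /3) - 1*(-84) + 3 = 198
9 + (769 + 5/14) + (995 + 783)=35789/14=2556.36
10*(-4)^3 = -640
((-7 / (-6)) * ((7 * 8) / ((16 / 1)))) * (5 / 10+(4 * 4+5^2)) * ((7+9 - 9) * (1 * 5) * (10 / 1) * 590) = 209958875 / 6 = 34993145.83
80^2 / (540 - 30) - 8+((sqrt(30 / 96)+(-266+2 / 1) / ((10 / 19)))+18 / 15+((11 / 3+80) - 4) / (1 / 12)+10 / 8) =sqrt(5) / 4+470627 / 1020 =461.96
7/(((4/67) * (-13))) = -469/52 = -9.02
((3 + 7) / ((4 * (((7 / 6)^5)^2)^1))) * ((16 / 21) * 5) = 4031078400 / 1977326743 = 2.04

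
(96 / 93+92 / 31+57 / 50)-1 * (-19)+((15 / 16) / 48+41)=417021 / 6400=65.16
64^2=4096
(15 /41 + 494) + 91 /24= 490187 /984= 498.16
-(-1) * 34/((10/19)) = 323/5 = 64.60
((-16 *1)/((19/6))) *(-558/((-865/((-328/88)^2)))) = -45.28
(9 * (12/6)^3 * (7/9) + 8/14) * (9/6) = 594/7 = 84.86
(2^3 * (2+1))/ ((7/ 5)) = 17.14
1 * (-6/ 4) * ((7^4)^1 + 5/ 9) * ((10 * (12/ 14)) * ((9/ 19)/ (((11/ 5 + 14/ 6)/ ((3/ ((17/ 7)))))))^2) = -62041636125/ 120604324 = -514.42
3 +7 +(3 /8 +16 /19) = 1705 /152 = 11.22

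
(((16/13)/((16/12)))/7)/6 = 2/91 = 0.02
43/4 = 10.75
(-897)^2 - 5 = 804604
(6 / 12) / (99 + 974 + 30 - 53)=1 / 2100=0.00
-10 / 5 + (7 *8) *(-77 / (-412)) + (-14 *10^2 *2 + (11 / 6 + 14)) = -1715383 / 618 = -2775.70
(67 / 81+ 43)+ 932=975.83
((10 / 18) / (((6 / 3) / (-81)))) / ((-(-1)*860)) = -9 / 344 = -0.03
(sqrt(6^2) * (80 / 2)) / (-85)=-48 / 17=-2.82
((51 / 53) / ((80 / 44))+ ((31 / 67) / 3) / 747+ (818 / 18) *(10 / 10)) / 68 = 7317013147 / 10822595760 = 0.68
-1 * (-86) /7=86 /7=12.29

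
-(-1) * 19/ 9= 19/ 9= 2.11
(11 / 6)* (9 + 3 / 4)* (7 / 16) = 1001 / 128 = 7.82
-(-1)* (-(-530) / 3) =530 / 3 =176.67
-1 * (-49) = 49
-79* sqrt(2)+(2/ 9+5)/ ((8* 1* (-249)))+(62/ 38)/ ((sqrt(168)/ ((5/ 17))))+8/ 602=-79* sqrt(2)+57565/ 5396328+155* sqrt(42)/ 27132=-111.68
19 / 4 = 4.75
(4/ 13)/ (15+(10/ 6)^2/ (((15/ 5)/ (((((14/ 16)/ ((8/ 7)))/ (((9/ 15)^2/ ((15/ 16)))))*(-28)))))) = -82944/ 9890855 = -0.01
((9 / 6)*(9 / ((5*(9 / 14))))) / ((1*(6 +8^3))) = 0.01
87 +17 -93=11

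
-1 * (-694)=694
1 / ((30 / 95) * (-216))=-19 / 1296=-0.01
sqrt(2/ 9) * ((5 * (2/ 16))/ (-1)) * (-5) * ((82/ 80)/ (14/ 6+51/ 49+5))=10045 * sqrt(2)/ 78784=0.18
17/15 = 1.13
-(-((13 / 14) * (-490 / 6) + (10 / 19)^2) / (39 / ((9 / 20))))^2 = -1071318361 / 1409551936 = -0.76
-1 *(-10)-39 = -29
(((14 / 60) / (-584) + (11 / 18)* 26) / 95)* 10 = 835099 / 499320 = 1.67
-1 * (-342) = 342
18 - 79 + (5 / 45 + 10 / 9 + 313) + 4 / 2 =2297 / 9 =255.22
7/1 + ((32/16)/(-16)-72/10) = -13/40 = -0.32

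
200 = 200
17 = 17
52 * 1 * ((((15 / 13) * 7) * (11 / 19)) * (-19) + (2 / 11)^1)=-50716 / 11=-4610.55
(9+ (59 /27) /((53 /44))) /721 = 15475 /1031751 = 0.01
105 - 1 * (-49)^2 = -2296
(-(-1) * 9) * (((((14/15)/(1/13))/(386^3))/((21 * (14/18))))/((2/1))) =117/2012935960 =0.00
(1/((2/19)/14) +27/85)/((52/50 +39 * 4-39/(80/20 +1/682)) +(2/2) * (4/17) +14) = 77312570/93672609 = 0.83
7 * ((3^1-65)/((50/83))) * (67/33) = -1206737/825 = -1462.71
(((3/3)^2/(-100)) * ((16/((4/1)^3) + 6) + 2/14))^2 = 32041/7840000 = 0.00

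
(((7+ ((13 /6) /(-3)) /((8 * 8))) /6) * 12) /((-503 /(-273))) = 732641 /96576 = 7.59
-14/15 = -0.93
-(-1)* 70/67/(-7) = -10/67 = -0.15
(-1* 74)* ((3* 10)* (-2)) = 4440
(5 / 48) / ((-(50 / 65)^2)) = -169 / 960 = -0.18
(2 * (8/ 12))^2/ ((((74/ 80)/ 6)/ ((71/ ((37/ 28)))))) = 2544640/ 4107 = 619.59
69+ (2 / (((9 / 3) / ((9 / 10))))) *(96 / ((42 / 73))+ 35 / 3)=6164 / 35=176.11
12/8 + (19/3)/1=47/6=7.83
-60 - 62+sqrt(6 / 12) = -122+sqrt(2) / 2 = -121.29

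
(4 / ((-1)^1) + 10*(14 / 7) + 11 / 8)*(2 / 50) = 139 / 200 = 0.70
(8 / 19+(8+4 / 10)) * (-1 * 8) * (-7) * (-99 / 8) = -580734 / 95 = -6112.99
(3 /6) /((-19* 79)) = -1 /3002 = -0.00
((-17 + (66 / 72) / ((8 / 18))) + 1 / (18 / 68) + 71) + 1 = 8761 / 144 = 60.84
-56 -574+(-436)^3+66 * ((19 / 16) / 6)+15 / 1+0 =-1326119327 / 16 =-82882457.94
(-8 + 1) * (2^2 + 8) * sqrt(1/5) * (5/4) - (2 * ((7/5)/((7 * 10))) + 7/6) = -21 * sqrt(5) - 181/150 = -48.16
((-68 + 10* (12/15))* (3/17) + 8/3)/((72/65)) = -6565/918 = -7.15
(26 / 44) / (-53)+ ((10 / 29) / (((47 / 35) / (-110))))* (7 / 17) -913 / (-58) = 55376349 / 13508693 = 4.10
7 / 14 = 1 / 2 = 0.50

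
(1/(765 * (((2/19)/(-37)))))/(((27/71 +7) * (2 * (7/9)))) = -49913/1247120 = -0.04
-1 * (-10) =10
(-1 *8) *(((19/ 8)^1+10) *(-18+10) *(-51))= -40392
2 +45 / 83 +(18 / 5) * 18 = 27947 / 415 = 67.34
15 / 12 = 5 / 4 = 1.25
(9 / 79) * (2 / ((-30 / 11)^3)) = -1331 / 118500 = -0.01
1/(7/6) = 6/7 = 0.86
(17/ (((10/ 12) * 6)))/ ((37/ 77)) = 1309/ 185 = 7.08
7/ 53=0.13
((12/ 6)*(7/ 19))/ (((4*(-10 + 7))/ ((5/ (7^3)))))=-5/ 5586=-0.00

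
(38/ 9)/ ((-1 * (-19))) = 0.22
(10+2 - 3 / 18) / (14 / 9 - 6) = -213 / 80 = -2.66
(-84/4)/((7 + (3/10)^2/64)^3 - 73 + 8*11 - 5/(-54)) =-148635648000000/2536002690112483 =-0.06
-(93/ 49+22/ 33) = -377/ 147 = -2.56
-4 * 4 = -16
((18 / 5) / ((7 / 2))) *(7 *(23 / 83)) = 828 / 415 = 2.00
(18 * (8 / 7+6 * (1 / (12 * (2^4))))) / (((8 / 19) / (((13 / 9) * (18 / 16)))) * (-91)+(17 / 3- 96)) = -134919 / 727216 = -0.19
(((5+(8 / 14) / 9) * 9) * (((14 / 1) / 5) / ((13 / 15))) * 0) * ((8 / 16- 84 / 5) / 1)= 0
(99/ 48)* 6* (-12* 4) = -594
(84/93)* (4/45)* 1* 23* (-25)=-12880/279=-46.16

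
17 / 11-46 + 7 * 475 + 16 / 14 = 252690 / 77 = 3281.69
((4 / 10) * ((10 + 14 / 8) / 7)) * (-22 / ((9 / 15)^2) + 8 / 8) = -25427 / 630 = -40.36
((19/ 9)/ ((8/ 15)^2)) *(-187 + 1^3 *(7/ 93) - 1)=-8301575/ 5952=-1394.75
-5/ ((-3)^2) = -5/ 9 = -0.56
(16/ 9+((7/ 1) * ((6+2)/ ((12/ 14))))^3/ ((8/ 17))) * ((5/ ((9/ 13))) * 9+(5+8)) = 416008112/ 9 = 46223123.56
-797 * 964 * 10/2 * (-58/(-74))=-111404660/37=-3010936.76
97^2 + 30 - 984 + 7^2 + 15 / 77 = 654823 / 77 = 8504.19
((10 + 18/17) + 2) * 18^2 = 71928/17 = 4231.06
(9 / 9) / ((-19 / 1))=-1 / 19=-0.05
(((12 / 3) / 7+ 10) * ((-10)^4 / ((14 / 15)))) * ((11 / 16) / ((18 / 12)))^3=153896875 / 14112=10905.39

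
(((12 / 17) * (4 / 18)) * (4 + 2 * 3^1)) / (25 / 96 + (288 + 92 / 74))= 94720 / 17481389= 0.01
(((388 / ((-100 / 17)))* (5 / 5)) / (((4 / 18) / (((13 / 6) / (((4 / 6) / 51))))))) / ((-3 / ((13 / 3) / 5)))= 14212731 / 1000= 14212.73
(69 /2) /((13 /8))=21.23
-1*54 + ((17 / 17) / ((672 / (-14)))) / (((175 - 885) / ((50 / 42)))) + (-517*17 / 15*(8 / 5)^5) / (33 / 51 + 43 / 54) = -12774221177870807 / 2963362500000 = -4310.72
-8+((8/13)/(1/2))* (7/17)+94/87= -123298/19227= -6.41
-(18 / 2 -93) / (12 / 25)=175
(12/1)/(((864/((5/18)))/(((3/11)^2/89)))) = 0.00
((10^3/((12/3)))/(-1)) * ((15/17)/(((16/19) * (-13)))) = 35625/1768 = 20.15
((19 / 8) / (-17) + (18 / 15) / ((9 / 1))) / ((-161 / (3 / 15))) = 13 / 1642200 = 0.00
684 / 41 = 16.68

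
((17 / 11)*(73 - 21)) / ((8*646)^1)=13 / 836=0.02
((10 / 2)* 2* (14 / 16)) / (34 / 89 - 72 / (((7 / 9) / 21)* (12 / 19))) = -3115 / 1095632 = -0.00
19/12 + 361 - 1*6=4279/12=356.58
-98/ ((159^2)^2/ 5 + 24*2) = -490/ 639129201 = -0.00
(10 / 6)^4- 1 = 544 / 81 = 6.72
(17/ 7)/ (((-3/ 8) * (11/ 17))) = -2312/ 231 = -10.01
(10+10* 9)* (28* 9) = 25200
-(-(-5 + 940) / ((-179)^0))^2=-874225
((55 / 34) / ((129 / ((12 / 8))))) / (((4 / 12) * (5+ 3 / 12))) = 0.01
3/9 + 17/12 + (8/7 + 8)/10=373/140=2.66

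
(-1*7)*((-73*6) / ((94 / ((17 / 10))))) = 26061 / 470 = 55.45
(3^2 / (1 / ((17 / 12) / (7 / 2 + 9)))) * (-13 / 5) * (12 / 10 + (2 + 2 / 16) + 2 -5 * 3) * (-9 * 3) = -6927687 / 10000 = -692.77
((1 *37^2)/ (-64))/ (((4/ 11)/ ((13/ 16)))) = -195767/ 4096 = -47.79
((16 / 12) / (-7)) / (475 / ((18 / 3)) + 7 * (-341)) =8 / 96929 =0.00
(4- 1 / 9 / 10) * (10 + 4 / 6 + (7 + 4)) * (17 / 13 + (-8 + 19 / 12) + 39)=1898033 / 648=2929.06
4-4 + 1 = 1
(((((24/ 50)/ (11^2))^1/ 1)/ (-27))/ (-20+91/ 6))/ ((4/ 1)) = 2/ 263175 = 0.00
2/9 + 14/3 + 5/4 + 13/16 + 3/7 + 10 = 17.38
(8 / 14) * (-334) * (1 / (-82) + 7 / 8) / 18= -47261 / 5166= -9.15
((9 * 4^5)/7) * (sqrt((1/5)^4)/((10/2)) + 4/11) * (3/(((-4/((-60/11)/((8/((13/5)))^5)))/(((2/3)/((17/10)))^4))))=216835112/1263255125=0.17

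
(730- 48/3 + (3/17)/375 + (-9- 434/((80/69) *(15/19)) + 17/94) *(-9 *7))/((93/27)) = 223933074669/24769000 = 9040.86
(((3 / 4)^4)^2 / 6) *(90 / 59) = 98415 / 3866624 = 0.03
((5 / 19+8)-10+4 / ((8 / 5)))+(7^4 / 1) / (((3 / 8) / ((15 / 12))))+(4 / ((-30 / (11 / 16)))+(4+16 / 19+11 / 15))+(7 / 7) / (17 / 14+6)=614826021 / 76760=8009.72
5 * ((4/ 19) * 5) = 100/ 19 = 5.26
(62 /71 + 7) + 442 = 31941 /71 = 449.87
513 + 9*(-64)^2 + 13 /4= 149521 /4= 37380.25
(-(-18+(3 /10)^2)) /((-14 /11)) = -14.07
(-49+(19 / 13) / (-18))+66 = 3959 / 234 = 16.92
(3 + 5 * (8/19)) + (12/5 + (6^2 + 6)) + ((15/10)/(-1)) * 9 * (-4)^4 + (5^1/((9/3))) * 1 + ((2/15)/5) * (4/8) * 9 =-4851709/1425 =-3404.71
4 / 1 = 4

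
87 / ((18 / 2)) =29 / 3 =9.67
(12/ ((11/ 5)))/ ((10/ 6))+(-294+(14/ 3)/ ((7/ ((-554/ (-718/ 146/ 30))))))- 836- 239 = 3503983/ 3949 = 887.31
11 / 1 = 11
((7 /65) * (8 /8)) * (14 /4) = 49 /130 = 0.38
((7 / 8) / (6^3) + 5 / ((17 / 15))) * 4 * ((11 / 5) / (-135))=-1426909 / 4957200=-0.29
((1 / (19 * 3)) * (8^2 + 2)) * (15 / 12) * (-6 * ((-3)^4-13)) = -11220 / 19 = -590.53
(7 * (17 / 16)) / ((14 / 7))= 3.72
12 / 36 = 1 / 3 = 0.33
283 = 283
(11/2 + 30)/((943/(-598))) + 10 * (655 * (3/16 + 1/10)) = 1860.61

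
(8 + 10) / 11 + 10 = 128 / 11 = 11.64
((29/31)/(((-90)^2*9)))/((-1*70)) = -29/158193000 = -0.00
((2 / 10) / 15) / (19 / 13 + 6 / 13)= 13 / 1875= 0.01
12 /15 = 4 /5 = 0.80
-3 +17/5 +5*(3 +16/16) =102/5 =20.40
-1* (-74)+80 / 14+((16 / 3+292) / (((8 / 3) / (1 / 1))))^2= 350335 / 28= 12511.96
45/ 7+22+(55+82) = 1158/ 7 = 165.43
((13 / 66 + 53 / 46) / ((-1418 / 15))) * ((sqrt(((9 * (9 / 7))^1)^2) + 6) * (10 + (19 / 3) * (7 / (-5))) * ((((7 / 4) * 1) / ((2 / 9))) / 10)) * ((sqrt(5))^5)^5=-9801562500000 * sqrt(5) / 179377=-122183780.73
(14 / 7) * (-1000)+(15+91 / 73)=-1983.75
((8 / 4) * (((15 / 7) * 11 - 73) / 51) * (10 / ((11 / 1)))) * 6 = -13840 / 1309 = -10.57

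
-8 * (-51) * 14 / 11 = 5712 / 11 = 519.27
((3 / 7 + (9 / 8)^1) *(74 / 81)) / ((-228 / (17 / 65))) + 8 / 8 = 11185679 / 11203920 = 1.00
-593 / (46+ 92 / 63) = -37359 / 2990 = -12.49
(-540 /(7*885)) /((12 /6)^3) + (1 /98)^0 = 817 /826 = 0.99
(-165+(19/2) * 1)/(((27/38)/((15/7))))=-29545/63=-468.97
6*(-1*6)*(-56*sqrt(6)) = 2016*sqrt(6) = 4938.17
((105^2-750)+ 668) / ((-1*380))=-10943 / 380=-28.80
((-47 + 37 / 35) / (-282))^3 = 19248832 / 4451411125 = 0.00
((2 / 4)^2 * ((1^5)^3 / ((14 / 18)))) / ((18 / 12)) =3 / 14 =0.21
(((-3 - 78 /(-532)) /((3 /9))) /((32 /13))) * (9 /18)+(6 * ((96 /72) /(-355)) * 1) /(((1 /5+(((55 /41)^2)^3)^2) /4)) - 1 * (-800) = 1859114528859139852339363515883 /2328962787472538389665424512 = 798.26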